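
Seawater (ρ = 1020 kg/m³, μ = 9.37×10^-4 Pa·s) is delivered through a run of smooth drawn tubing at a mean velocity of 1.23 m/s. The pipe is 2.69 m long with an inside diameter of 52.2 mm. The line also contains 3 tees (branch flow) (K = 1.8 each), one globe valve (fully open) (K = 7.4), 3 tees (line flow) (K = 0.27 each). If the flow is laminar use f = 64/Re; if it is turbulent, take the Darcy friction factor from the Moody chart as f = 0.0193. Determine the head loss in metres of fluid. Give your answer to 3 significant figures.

Reynolds number Re = ρVD/μ = 1020 · 1.23 · 0.0522 / 0.000937 = 6.989e+04.
Re > 4000 → turbulent; use the Moody-chart value f = 0.0193.
Total minor-loss coefficient ΣK = 3·1.8 + 1·7.4 + 3·0.27 = 13.6.
ΔP = [f·L/D + ΣK]·(ρV²/2) = [0.0193·2.69/0.0522 + 13.6]·(1020·1.23²/2) = [0.9946 + 13.6]·771.6 = 1.127e+04 Pa.
Head loss h_f = ΔP/(ρg) = 1.127e+04/(1020·9.81) = 1.13 m.

h_f ≈ 1.13 m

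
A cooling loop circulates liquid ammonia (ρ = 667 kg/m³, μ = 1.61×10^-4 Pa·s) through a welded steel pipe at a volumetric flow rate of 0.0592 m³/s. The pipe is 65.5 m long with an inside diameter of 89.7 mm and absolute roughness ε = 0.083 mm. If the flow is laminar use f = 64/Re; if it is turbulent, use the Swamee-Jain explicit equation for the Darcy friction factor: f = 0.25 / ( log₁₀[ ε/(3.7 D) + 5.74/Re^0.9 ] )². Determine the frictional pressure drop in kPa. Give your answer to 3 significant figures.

Cross-sectional area A = πD²/4 = π(0.0897)²/4 = 0.006319 m²; mean velocity V = Q/A = 0.0592/0.006319 = 9.368 m/s.
Reynolds number Re = ρVD/μ = 667 · 9.368 · 0.0897 / 0.000161 = 3.481e+06.
Re > 4000 → turbulent. Relative roughness ε/D = 8.3e-05/0.0897 = 0.000925. Swamee-Jain: f = 0.25/(log₁₀[0.000925/3.7 + 5.74/3.481e+06^0.9])² = 0.25/(log₁₀[0.00025 + 7.44e-06])² = 0.25/(-3.589)² = 0.01941.
Darcy-Weisbach: ΔP = f(L/D)(ρV²/2) = 0.01941·(65.5/0.0897)·(667·9.368²/2) = 0.01941·730.2·2.927e+04 = 4.147e+05 Pa.
ΔP = 4.147e+05 Pa = 415 kPa.

ΔP ≈ 415 kPa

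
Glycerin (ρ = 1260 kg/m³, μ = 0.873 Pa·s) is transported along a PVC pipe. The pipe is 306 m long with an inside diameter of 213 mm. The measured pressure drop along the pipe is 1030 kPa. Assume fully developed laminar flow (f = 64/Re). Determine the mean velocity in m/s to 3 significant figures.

V ≈ 5.47 m/s

For laminar flow, f = 64/Re with Re = ρVD/μ, so Darcy-Weisbach reduces to ΔP = 32μLV/D². Solving for V: V = ΔP·D²/(32μL) = 1.03e+06·(0.213)²/(32·0.873·306) = 5.467 m/s.
Check: Re = ρVD/μ = 1260·5.467·0.213/0.873 = 1681 < 2300, so the laminar assumption holds.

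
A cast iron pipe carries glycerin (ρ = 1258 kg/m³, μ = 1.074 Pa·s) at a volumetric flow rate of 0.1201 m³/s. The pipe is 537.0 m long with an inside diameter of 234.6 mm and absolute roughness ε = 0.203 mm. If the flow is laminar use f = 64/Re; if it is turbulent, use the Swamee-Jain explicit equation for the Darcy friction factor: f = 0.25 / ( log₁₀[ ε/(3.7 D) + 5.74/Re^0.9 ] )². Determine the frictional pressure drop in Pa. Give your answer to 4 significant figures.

ΔP ≈ 931700 Pa

Cross-sectional area A = πD²/4 = π(0.2346)²/4 = 0.04323 m²; mean velocity V = Q/A = 0.1201/0.04323 = 2.778 m/s.
Reynolds number Re = ρVD/μ = 1258 · 2.778 · 0.2346 / 1.07 = 763.5.
Re < 2300 → laminar flow, so f = 64/Re = 64/763.5 = 0.08383 (the turbulent correlation is not needed).
Darcy-Weisbach: ΔP = f(L/D)(ρV²/2) = 0.08383·(537/0.2346)·(1258·2.778²/2) = 0.08383·2289·4856 = 9.317e+05 Pa.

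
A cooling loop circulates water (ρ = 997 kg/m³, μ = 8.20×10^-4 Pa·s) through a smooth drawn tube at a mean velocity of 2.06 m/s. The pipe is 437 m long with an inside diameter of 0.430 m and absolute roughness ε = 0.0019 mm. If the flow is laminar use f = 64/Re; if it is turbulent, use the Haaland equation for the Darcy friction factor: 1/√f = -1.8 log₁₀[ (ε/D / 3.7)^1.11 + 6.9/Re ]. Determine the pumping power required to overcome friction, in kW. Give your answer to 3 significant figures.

Reynolds number Re = ρVD/μ = 997 · 2.06 · 0.43 / 0.00082 = 1.077e+06.
Re > 4000 → turbulent. Relative roughness ε/D = 1.9e-06/0.43 = 4.42e-06. Haaland: 1/√f = -1.8 log₁₀[(4.42e-06/3.7)^1.11 + 6.9/1.077e+06] = -1.8 log₁₀[2.66e-07 + 6.41e-06] = 9.316, so f = 0.01152.
Darcy-Weisbach: ΔP = f(L/D)(ρV²/2) = 0.01152·(437/0.43)·(997·2.06²/2) = 0.01152·1016·2115 = 2.477e+04 Pa.
Q = V·A = 2.06·0.1452 = 0.2992 m³/s.
Pumping power P = QΔP = 0.2992·2.477e+04 = 7410 W = 7.41 kW.

P ≈ 7.41 kW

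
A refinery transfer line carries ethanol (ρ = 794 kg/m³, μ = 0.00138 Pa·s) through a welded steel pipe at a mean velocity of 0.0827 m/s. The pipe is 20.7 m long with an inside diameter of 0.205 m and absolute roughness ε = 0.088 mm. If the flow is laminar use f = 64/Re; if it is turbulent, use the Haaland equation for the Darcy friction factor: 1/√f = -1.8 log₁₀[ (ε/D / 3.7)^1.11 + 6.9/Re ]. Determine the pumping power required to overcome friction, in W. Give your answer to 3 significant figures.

Reynolds number Re = ρVD/μ = 794 · 0.0827 · 0.205 / 0.00138 = 9754.
Re > 4000 → turbulent. Relative roughness ε/D = 8.8e-05/0.205 = 0.000429. Haaland: 1/√f = -1.8 log₁₀[(0.000429/3.7)^1.11 + 6.9/9754] = -1.8 log₁₀[4.28e-05 + 0.000707] = 5.625, so f = 0.03161.
Darcy-Weisbach: ΔP = f(L/D)(ρV²/2) = 0.03161·(20.7/0.205)·(794·0.0827²/2) = 0.03161·101·2.715 = 8.666 Pa.
Q = V·A = 0.0827·0.03301 = 0.00273 m³/s.
Pumping power P = QΔP = 0.00273·8.666 = 0.02366 W = 0.0237 W.

P ≈ 0.0237 W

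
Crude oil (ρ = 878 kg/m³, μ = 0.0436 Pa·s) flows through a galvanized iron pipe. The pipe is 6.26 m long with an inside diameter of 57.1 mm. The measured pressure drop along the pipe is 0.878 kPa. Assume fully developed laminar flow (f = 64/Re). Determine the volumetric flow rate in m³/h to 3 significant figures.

For laminar flow, f = 64/Re with Re = ρVD/μ, so Darcy-Weisbach reduces to ΔP = 32μLV/D². Solving for V: V = ΔP·D²/(32μL) = 878·(0.0571)²/(32·0.0436·6.26) = 0.3278 m/s.
Check: Re = ρVD/μ = 878·0.3278·0.0571/0.0436 = 376.9 < 2300, so the laminar assumption holds.
Q = V·A = 0.3278·(π/4·0.0571²) = 0.0008393 m³/s = 3.02 m³/h.

Q ≈ 3.02 m³/h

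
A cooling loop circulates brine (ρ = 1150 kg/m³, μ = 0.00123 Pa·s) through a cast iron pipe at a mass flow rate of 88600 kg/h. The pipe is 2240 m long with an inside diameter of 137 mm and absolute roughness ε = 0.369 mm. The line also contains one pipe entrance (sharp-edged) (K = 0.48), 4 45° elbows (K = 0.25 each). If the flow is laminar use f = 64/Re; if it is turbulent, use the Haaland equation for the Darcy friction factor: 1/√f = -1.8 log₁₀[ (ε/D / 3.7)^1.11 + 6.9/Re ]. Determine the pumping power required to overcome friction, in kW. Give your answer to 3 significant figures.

ṁ = 88600 kg/h = 88600/3600 = 24.61 kg/s.
A = πD²/4 = π(0.137)²/4 = 0.01474 m²; mean velocity V = ṁ/(ρA) = 24.61/(1150 · 0.01474) = 1.452 m/s.
Reynolds number Re = ρVD/μ = 1150 · 1.452 · 0.137 / 0.00123 = 1.86e+05.
Re > 4000 → turbulent. Relative roughness ε/D = 0.000369/0.137 = 0.00269. Haaland: 1/√f = -1.8 log₁₀[(0.00269/3.7)^1.11 + 6.9/1.86e+05] = -1.8 log₁₀[0.000329 + 3.71e-05] = 6.186, so f = 0.02613.
Total minor-loss coefficient ΣK = 1·0.48 + 4·0.25 = 1.48.
ΔP = [f·L/D + ΣK]·(ρV²/2) = [0.02613·2240/0.137 + 1.48]·(1150·1.452²/2) = [427.3 + 1.48]·1212 = 5.196e+05 Pa.
Q = ṁ/ρ = 24.61/1150 = 0.0214 m³/s.
Pumping power P = QΔP = 0.0214·5.196e+05 = 11120 W = 11.1 kW.

P ≈ 11.1 kW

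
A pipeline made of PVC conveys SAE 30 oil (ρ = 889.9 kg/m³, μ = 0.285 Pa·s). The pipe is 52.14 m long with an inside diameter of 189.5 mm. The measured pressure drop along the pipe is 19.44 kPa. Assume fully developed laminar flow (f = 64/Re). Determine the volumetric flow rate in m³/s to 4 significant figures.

Q ≈ 0.04141 m³/s

For laminar flow, f = 64/Re with Re = ρVD/μ, so Darcy-Weisbach reduces to ΔP = 32μLV/D². Solving for V: V = ΔP·D²/(32μL) = 1.944e+04·(0.1895)²/(32·0.285·52.14) = 1.468 m/s.
Check: Re = ρVD/μ = 889.9·1.468·0.1895/0.285 = 868.7 < 2300, so the laminar assumption holds.
Q = V·A = 1.468·(π/4·0.1895²) = 0.04141 m³/s = 0.04141 m³/s.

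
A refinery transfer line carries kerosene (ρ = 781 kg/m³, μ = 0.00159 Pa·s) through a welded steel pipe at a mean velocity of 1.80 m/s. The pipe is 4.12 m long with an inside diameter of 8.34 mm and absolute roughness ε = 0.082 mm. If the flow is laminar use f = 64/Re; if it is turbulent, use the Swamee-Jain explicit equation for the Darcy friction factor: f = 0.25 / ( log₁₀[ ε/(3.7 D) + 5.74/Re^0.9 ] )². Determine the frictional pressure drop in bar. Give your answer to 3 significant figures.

Reynolds number Re = ρVD/μ = 781 · 1.8 · 0.00834 / 0.00159 = 7374.
Re > 4000 → turbulent. Relative roughness ε/D = 8.2e-05/0.00834 = 0.00983. Swamee-Jain: f = 0.25/(log₁₀[0.00983/3.7 + 5.74/7374^0.9])² = 0.25/(log₁₀[0.00266 + 0.0019])² = 0.25/(-2.342)² = 0.04559.
Darcy-Weisbach: ΔP = f(L/D)(ρV²/2) = 0.04559·(4.12/0.00834)·(781·1.8²/2) = 0.04559·494·1265 = 2.85e+04 Pa.
ΔP = 2.85e+04 Pa = 0.285 bar.

ΔP ≈ 0.285 bar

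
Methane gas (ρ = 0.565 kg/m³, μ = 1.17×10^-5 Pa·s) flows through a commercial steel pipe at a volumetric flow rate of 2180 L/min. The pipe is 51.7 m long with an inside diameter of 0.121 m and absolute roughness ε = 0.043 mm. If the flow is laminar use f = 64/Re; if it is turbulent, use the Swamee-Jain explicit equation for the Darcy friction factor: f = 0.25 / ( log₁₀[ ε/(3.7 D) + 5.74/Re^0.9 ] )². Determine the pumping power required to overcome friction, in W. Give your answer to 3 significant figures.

P ≈ 1.19 W

Q = 2180 L/min = 2180/60000 = 0.03633 m³/s.
Cross-sectional area A = πD²/4 = π(0.121)²/4 = 0.0115 m²; mean velocity V = Q/A = 0.03633/0.0115 = 3.16 m/s.
Reynolds number Re = ρVD/μ = 0.565 · 3.16 · 0.121 / 1.17e-05 = 1.846e+04.
Re > 4000 → turbulent. Relative roughness ε/D = 4.3e-05/0.121 = 0.000355. Swamee-Jain: f = 0.25/(log₁₀[0.000355/3.7 + 5.74/1.846e+04^0.9])² = 0.25/(log₁₀[9.6e-05 + 0.00083])² = 0.25/(-3.033)² = 0.02717.
Darcy-Weisbach: ΔP = f(L/D)(ρV²/2) = 0.02717·(51.7/0.121)·(0.565·3.16²/2) = 0.02717·427.3·2.82 = 32.75 Pa.
Pumping power P = QΔP = 0.03633·32.75 = 1.190 W = 1.19 W.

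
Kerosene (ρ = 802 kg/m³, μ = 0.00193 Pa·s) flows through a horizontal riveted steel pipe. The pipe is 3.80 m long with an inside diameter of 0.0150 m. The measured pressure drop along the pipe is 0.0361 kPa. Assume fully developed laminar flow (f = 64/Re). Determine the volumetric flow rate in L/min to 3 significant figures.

For laminar flow, f = 64/Re with Re = ρVD/μ, so Darcy-Weisbach reduces to ΔP = 32μLV/D². Solving for V: V = ΔP·D²/(32μL) = 36.1·(0.015)²/(32·0.00193·3.8) = 0.03461 m/s.
Check: Re = ρVD/μ = 802·0.03461·0.015/0.00193 = 215.7 < 2300, so the laminar assumption holds.
Q = V·A = 0.03461·(π/4·0.015²) = 6.116e-06 m³/s = 0.367 L/min.

Q ≈ 0.367 L/min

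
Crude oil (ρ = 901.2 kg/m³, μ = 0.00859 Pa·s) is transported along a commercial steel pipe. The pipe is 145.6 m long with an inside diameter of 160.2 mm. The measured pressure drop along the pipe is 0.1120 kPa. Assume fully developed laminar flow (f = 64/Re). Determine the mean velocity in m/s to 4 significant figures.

For laminar flow, f = 64/Re with Re = ρVD/μ, so Darcy-Weisbach reduces to ΔP = 32μLV/D². Solving for V: V = ΔP·D²/(32μL) = 112·(0.1602)²/(32·0.00859·145.6) = 0.07182 m/s.
Check: Re = ρVD/μ = 901.2·0.07182·0.1602/0.00859 = 1207 < 2300, so the laminar assumption holds.

V ≈ 0.07182 m/s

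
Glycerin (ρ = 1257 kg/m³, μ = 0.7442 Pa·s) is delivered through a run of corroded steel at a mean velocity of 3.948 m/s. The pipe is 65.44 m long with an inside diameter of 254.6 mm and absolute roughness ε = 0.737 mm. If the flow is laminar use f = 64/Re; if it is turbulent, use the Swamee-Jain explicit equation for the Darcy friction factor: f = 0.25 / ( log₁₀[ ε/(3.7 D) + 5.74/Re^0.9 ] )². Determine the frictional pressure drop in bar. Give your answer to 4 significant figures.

ΔP ≈ 0.9492 bar

Reynolds number Re = ρVD/μ = 1257 · 3.948 · 0.2546 / 0.744 = 1698.
Re < 2300 → laminar flow, so f = 64/Re = 64/1698 = 0.0377 (the turbulent correlation is not needed).
Darcy-Weisbach: ΔP = f(L/D)(ρV²/2) = 0.0377·(65.44/0.2546)·(1257·3.948²/2) = 0.0377·257·9796 = 9.492e+04 Pa.
ΔP = 9.492e+04 Pa = 0.9492 bar.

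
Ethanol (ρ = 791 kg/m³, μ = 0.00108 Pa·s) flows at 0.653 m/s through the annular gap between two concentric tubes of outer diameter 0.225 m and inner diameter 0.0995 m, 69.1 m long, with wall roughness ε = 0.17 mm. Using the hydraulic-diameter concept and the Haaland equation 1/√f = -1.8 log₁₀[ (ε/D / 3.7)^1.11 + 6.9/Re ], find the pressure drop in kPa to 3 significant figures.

Hydraulic diameter D_h = 4A/P = D_o - D_i = 0.225 - 0.0995 = 0.1255 m.
Re = ρVD_h/μ = 791·0.653·0.1255/0.00108 = 6.002e+04.
ε/D_h = 0.00017/0.1255 = 0.00135; Haaland gives 1/√f = -1.8 log₁₀[0.000153+0.000115] = 6.429, so f = 0.0242.
ΔP = f(L/D_h)(ρV²/2) = 0.0242·69.1/0.1255·168.6 = 2247 Pa.
ΔP = 2.25 kPa.

ΔP ≈ 2.25 kPa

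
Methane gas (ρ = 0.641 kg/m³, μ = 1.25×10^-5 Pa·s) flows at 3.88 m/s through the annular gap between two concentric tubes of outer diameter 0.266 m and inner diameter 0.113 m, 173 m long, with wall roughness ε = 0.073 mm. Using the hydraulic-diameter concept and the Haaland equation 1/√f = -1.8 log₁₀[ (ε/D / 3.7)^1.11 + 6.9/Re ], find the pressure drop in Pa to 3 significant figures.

Hydraulic diameter D_h = 4A/P = D_o - D_i = 0.266 - 0.113 = 0.153 m.
Re = ρVD_h/μ = 0.641·3.88·0.153/1.25e-05 = 3.044e+04.
ε/D_h = 7.3e-05/0.153 = 0.000477; Haaland gives 1/√f = -1.8 log₁₀[4.81e-05+0.000227] = 6.41, so f = 0.02434.
ΔP = f(L/D_h)(ρV²/2) = 0.02434·173/0.153·4.825 = 132.8 Pa.

ΔP ≈ 133 Pa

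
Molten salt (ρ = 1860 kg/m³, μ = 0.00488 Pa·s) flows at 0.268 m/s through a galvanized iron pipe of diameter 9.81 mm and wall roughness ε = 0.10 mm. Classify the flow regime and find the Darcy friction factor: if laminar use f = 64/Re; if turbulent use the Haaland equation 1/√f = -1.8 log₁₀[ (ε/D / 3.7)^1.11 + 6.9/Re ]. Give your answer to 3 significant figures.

f ≈ 0.0639

Re = ρVD/μ = 1860·0.268·0.00981/0.00488 = 1002.
Re < 2300 → laminar, so f = 64/Re = 0.06387 (roughness is irrelevant in laminar flow).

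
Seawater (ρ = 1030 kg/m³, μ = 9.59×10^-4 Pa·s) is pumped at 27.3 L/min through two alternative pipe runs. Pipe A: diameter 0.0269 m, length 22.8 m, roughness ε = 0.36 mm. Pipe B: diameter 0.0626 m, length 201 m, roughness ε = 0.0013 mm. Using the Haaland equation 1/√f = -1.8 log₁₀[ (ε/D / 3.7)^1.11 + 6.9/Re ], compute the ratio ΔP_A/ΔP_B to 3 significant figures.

ΔP_A/ΔP_B ≈ 11.0

Pipe A: V = Q/A = 0.000455/0.0005683 = 0.8006 m/s; Re = 2.313e+04; ε/D = 0.0134; Haaland → f = 0.044; ΔP_A = f(L/D)(ρV²/2) = 1.231e+04 Pa.
Pipe B: V = Q/A = 0.000455/0.003078 = 0.1478 m/s; Re = 9940; ε/D = 2.08e-05; Haaland → f = 0.03096; ΔP_B = f(L/D)(ρV²/2) = 1119 Pa.
ΔP_A/ΔP_B = 1.231e+04/1119 = 11.0.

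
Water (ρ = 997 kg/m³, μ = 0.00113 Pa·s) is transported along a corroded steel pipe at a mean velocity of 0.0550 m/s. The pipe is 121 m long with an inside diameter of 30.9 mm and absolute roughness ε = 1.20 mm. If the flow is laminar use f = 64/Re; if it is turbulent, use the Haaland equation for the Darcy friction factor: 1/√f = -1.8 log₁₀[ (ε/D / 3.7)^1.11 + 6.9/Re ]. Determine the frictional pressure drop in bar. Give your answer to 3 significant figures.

Reynolds number Re = ρVD/μ = 997 · 0.055 · 0.0309 / 0.00113 = 1499.
Re < 2300 → laminar flow, so f = 64/Re = 64/1499 = 0.04268 (the turbulent correlation is not needed).
Darcy-Weisbach: ΔP = f(L/D)(ρV²/2) = 0.04268·(121/0.0309)·(997·0.055²/2) = 0.04268·3916·1.508 = 252 Pa.
ΔP = 252 Pa = 0.00252 bar.

ΔP ≈ 0.00252 bar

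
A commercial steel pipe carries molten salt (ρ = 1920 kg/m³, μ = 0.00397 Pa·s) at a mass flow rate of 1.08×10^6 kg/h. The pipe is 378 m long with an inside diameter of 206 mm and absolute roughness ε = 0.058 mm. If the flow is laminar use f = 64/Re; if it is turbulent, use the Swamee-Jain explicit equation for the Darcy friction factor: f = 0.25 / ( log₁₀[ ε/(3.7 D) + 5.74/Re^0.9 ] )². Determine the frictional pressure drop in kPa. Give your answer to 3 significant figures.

ṁ = 1.08×10^6 kg/h = 1.08×10^6/3600 = 300 kg/s.
A = πD²/4 = π(0.206)²/4 = 0.03333 m²; mean velocity V = ṁ/(ρA) = 300/(1920 · 0.03333) = 4.688 m/s.
Reynolds number Re = ρVD/μ = 1920 · 4.688 · 0.206 / 0.00397 = 4.671e+05.
Re > 4000 → turbulent. Relative roughness ε/D = 5.8e-05/0.206 = 0.000282. Swamee-Jain: f = 0.25/(log₁₀[0.000282/3.7 + 5.74/4.671e+05^0.9])² = 0.25/(log₁₀[7.61e-05 + 4.53e-05])² = 0.25/(-3.916)² = 0.01631.
Darcy-Weisbach: ΔP = f(L/D)(ρV²/2) = 0.01631·(378/0.206)·(1920·4.688²/2) = 0.01631·1835·2.11e+04 = 6.313e+05 Pa.
ΔP = 6.313e+05 Pa = 631 kPa.

ΔP ≈ 631 kPa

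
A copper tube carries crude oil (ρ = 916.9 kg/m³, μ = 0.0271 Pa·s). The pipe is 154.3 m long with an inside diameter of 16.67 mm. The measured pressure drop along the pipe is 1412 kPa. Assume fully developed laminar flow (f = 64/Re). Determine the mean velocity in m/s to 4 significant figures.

For laminar flow, f = 64/Re with Re = ρVD/μ, so Darcy-Weisbach reduces to ΔP = 32μLV/D². Solving for V: V = ΔP·D²/(32μL) = 1.412e+06·(0.01667)²/(32·0.0271·154.3) = 2.932 m/s.
Check: Re = ρVD/μ = 916.9·2.932·0.01667/0.0271 = 1654 < 2300, so the laminar assumption holds.

V ≈ 2.932 m/s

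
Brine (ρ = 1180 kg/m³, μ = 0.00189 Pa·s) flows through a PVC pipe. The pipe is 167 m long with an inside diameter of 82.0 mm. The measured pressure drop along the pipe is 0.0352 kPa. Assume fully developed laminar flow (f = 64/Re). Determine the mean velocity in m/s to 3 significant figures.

V ≈ 0.0234 m/s

For laminar flow, f = 64/Re with Re = ρVD/μ, so Darcy-Weisbach reduces to ΔP = 32μLV/D². Solving for V: V = ΔP·D²/(32μL) = 35.2·(0.082)²/(32·0.00189·167) = 0.02343 m/s.
Check: Re = ρVD/μ = 1180·0.02343·0.082/0.00189 = 1200 < 2300, so the laminar assumption holds.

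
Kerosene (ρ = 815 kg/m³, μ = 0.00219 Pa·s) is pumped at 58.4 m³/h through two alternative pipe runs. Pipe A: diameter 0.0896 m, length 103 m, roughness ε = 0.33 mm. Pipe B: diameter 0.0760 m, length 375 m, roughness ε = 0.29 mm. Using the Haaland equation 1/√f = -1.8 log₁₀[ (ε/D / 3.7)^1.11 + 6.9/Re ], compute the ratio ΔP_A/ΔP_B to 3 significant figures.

ΔP_A/ΔP_B ≈ 0.120

Pipe A: V = Q/A = 0.01622/0.006305 = 2.573 m/s; Re = 8.579e+04; ε/D = 0.00368; Haaland → f = 0.02899; ΔP_A = f(L/D)(ρV²/2) = 8.989e+04 Pa.
Pipe B: V = Q/A = 0.01622/0.004536 = 3.576 m/s; Re = 1.011e+05; ε/D = 0.00382; Haaland → f = 0.02908; ΔP_B = f(L/D)(ρV²/2) = 7.477e+05 Pa.
ΔP_A/ΔP_B = 8.989e+04/7.477e+05 = 0.120.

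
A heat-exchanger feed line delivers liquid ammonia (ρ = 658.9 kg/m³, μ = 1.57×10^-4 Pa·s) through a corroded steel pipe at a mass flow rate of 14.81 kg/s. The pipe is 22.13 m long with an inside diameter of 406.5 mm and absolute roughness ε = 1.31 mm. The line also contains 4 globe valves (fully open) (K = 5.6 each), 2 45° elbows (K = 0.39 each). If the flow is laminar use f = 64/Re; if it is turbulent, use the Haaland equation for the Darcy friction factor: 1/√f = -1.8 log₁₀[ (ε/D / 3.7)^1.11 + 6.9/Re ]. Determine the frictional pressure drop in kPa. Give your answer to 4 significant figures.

ΔP ≈ 0.2437 kPa

A = πD²/4 = π(0.4065)²/4 = 0.1298 m²; mean velocity V = ṁ/(ρA) = 14.81/(658.9 · 0.1298) = 0.1732 m/s.
Reynolds number Re = ρVD/μ = 658.9 · 0.1732 · 0.4065 / 0.000157 = 2.955e+05.
Re > 4000 → turbulent. Relative roughness ε/D = 0.00131/0.4065 = 0.00322. Haaland: 1/√f = -1.8 log₁₀[(0.00322/3.7)^1.11 + 6.9/2.955e+05] = -1.8 log₁₀[0.000401 + 2.34e-05] = 6.07, so f = 0.02714.
Total minor-loss coefficient ΣK = 4·5.6 + 2·0.39 = 23.2.
ΔP = [f·L/D + ΣK]·(ρV²/2) = [0.02714·22.13/0.4065 + 23.2]·(658.9·0.1732²/2) = [1.478 + 23.2]·9.882 = 243.7 Pa.
ΔP = 243.7 Pa = 0.2437 kPa.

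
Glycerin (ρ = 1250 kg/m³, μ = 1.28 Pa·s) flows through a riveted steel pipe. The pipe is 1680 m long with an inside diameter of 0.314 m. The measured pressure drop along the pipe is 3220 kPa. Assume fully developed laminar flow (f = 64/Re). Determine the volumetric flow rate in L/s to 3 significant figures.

For laminar flow, f = 64/Re with Re = ρVD/μ, so Darcy-Weisbach reduces to ΔP = 32μLV/D². Solving for V: V = ΔP·D²/(32μL) = 3.22e+06·(0.314)²/(32·1.28·1680) = 4.614 m/s.
Check: Re = ρVD/μ = 1250·4.614·0.314/1.28 = 1415 < 2300, so the laminar assumption holds.
Q = V·A = 4.614·(π/4·0.314²) = 0.3573 m³/s = 357 L/s.

Q ≈ 357 L/s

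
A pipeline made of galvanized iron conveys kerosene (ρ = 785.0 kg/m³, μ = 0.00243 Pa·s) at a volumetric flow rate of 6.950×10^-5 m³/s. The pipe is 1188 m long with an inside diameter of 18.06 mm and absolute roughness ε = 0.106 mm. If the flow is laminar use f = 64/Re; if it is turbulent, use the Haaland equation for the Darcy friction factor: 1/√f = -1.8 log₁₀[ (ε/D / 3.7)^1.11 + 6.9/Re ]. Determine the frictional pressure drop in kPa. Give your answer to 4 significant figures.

Cross-sectional area A = πD²/4 = π(0.01806)²/4 = 0.0002562 m²; mean velocity V = Q/A = 6.95e-05/0.0002562 = 0.2713 m/s.
Reynolds number Re = ρVD/μ = 785 · 0.2713 · 0.01806 / 0.00243 = 1583.
Re < 2300 → laminar flow, so f = 64/Re = 64/1583 = 0.04043 (the turbulent correlation is not needed).
Darcy-Weisbach: ΔP = f(L/D)(ρV²/2) = 0.04043·(1188/0.01806)·(785·0.2713²/2) = 0.04043·6.578e+04·28.89 = 7.684e+04 Pa.
ΔP = 7.684e+04 Pa = 76.84 kPa.

ΔP ≈ 76.84 kPa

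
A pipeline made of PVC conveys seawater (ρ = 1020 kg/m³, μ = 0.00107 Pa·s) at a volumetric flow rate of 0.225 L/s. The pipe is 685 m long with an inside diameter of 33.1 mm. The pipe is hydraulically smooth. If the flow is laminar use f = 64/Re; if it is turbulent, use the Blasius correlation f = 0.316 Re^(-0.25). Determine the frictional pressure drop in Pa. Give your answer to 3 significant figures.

Q = 0.225 L/s = 0.225/1000 = 0.000225 m³/s.
Cross-sectional area A = πD²/4 = π(0.0331)²/4 = 0.0008605 m²; mean velocity V = Q/A = 0.000225/0.0008605 = 0.2615 m/s.
Reynolds number Re = ρVD/μ = 1020 · 0.2615 · 0.0331 / 0.00107 = 8251.
Re > 4000 → turbulent. Smooth-pipe (Blasius): f = 0.316 Re^(-0.25) = 0.316/(8251)^0.25 = 0.03316.
Darcy-Weisbach: ΔP = f(L/D)(ρV²/2) = 0.03316·(685/0.0331)·(1020·0.2615²/2) = 0.03316·2.069e+04·34.87 = 2.393e+04 Pa.

ΔP ≈ 23900 Pa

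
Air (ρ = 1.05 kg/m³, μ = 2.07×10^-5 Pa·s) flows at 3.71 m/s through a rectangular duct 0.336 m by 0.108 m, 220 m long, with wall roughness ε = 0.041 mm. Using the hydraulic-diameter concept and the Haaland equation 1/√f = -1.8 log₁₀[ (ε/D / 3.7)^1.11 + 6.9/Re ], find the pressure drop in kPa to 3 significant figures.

Hydraulic diameter D_h = 4A/P = 4·(0.336·0.108)/(2·(0.336+0.108)) = 0.1452/0.888 = 0.1635 m.
Re = ρVD_h/μ = 1.05·3.71·0.1635/2.07e-05 = 3.076e+04.
ε/D_h = 4.1e-05/0.1635 = 0.000251; Haaland gives 1/√f = -1.8 log₁₀[2.36e-05+0.000224] = 6.49, so f = 0.02374.
ΔP = f(L/D_h)(ρV²/2) = 0.02374·220/0.1635·7.226 = 230.9 Pa.
ΔP = 0.231 kPa.

ΔP ≈ 0.231 kPa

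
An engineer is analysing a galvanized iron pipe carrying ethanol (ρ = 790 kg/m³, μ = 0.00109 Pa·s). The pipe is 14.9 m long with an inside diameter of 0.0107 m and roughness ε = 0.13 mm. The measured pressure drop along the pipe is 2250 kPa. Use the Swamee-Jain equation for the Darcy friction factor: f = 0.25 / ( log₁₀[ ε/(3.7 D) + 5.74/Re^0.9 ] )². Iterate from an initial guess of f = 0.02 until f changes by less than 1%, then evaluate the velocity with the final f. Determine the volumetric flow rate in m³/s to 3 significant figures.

Rearranging Darcy-Weisbach: V = √(2·ΔP·D/(f·L·ρ)). With ε/D = 0.00013/0.0107 = 0.0121, iterate starting from f = 0.02:
  f = 0.02 → V = √(2·2.25e+06·0.0107/(0.02·14.9·790)) = 14.3 m/s; Re = ρVD/μ = 1.109e+05; f → 0.04123
  f = 0.04123 → V = 9.96 m/s; Re = 7.724e+04; f → 0.0415
Converged (Δf/f < 1%). With the final f = 0.0415: V = √(2·2.25e+06·0.0107/(0.0415·14.9·790)) = 9.928 m/s.
Q = V·A = 9.928·(π/4·0.0107²) = 0.0008927 m³/s = 8.93×10^-4 m³/s.

Q ≈ 8.93×10^-4 m³/s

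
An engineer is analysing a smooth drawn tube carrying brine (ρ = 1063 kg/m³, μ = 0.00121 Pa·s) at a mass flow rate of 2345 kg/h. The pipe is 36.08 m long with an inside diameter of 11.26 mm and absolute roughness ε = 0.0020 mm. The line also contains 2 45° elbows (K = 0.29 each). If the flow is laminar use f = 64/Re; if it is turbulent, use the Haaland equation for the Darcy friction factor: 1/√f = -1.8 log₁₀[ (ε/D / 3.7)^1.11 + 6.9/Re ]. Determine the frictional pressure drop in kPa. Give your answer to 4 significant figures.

ΔP ≈ 1328 kPa

ṁ = 2345 kg/h = 2345/3600 = 0.6514 kg/s.
A = πD²/4 = π(0.01126)²/4 = 9.958e-05 m²; mean velocity V = ṁ/(ρA) = 0.6514/(1063 · 9.958e-05) = 6.154 m/s.
Reynolds number Re = ρVD/μ = 1063 · 6.154 · 0.01126 / 0.00121 = 6.087e+04.
Re > 4000 → turbulent. Relative roughness ε/D = 2e-06/0.01126 = 0.000178. Haaland: 1/√f = -1.8 log₁₀[(0.000178/3.7)^1.11 + 6.9/6.087e+04] = -1.8 log₁₀[1.61e-05 + 0.000113] = 6.998, so f = 0.02042.
Total minor-loss coefficient ΣK = 2·0.29 = 0.58.
ΔP = [f·L/D + ΣK]·(ρV²/2) = [0.02042·36.08/0.01126 + 0.58]·(1063·6.154²/2) = [65.42 + 0.58]·2.013e+04 = 1.328e+06 Pa.
ΔP = 1.328e+06 Pa = 1328 kPa.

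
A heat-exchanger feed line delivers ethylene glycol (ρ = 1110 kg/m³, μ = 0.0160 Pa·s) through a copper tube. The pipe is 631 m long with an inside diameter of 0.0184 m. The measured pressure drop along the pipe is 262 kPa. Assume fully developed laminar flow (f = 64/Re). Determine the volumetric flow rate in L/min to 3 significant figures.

For laminar flow, f = 64/Re with Re = ρVD/μ, so Darcy-Weisbach reduces to ΔP = 32μLV/D². Solving for V: V = ΔP·D²/(32μL) = 2.62e+05·(0.0184)²/(32·0.016·631) = 0.2746 m/s.
Check: Re = ρVD/μ = 1110·0.2746·0.0184/0.016 = 350.5 < 2300, so the laminar assumption holds.
Q = V·A = 0.2746·(π/4·0.0184²) = 7.301e-05 m³/s = 4.38 L/min.

Q ≈ 4.38 L/min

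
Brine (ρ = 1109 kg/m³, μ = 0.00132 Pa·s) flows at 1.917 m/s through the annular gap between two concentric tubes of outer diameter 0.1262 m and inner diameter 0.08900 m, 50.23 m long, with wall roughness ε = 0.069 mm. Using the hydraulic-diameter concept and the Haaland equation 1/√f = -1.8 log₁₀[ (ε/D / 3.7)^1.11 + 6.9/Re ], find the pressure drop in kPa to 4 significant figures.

Hydraulic diameter D_h = 4A/P = D_o - D_i = 0.1262 - 0.089 = 0.0372 m.
Re = ρVD_h/μ = 1109·1.917·0.0372/0.00132 = 5.991e+04.
ε/D_h = 6.9e-05/0.0372 = 0.00185; Haaland gives 1/√f = -1.8 log₁₀[0.000217+0.000115] = 6.261, so f = 0.02551.
ΔP = f(L/D_h)(ρV²/2) = 0.02551·50.23/0.0372·2038 = 7.02e+04 Pa.
ΔP = 70.20 kPa.

ΔP ≈ 70.20 kPa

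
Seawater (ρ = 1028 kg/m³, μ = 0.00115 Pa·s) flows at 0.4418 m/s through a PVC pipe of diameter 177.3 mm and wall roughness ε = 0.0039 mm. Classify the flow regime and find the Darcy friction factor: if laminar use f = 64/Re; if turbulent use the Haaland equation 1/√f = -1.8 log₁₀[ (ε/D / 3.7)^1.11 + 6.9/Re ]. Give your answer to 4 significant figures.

Re = ρVD/μ = 1028·0.4418·0.1773/0.00115 = 7.002e+04.
Re > 4000 → turbulent. ε/D = 3.9e-06/0.1773 = 2.2e-05; Haaland: 1/√f = -1.8 log₁₀[1.58e-06 + 9.85e-05] = 7.199, so f = 0.0193.

f ≈ 0.01930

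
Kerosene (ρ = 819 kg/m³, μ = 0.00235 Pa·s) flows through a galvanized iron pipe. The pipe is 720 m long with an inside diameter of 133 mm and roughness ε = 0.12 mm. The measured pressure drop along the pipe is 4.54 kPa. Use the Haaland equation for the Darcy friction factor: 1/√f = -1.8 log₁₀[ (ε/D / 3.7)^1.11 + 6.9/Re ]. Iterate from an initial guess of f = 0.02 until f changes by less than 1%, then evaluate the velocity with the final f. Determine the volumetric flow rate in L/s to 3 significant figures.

Q ≈ 3.59 L/s

Rearranging Darcy-Weisbach: V = √(2·ΔP·D/(f·L·ρ)). With ε/D = 0.00012/0.133 = 0.000902, iterate starting from f = 0.02:
  f = 0.02 → V = √(2·4540·0.133/(0.02·720·819)) = 0.32 m/s; Re = ρVD/μ = 1.483e+04; f → 0.02923
  f = 0.02923 → V = 0.2647 m/s; Re = 1.227e+04; f → 0.03051
  f = 0.03051 → V = 0.2591 m/s; Re = 1.201e+04; f → 0.03067
Converged (Δf/f < 1%). With the final f = 0.03067: V = √(2·4540·0.133/(0.03067·720·819)) = 0.2584 m/s.
Q = V·A = 0.2584·(π/4·0.133²) = 0.00359 m³/s = 3.59 L/s.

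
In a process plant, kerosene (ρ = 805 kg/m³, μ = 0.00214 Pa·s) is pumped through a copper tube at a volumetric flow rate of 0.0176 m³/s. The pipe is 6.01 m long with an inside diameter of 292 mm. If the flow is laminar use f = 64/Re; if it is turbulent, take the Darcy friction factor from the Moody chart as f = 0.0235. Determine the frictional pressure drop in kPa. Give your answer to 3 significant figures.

Cross-sectional area A = πD²/4 = π(0.292)²/4 = 0.06697 m²; mean velocity V = Q/A = 0.0176/0.06697 = 0.2628 m/s.
Reynolds number Re = ρVD/μ = 805 · 0.2628 · 0.292 / 0.00214 = 2.887e+04.
Re > 4000 → turbulent; use the Moody-chart value f = 0.0235.
Darcy-Weisbach: ΔP = f(L/D)(ρV²/2) = 0.0235·(6.01/0.292)·(805·0.2628²/2) = 0.0235·20.58·27.8 = 13.45 Pa.
ΔP = 13.45 Pa = 0.0134 kPa.

ΔP ≈ 0.0134 kPa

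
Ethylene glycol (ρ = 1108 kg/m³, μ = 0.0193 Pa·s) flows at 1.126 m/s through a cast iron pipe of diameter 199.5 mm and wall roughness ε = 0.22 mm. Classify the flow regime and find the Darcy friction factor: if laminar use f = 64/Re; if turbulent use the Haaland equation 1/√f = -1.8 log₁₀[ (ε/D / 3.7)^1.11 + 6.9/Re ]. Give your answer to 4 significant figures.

Re = ρVD/μ = 1108·1.126·0.1995/0.0193 = 1.29e+04.
Re > 4000 → turbulent. ε/D = 0.00022/0.1995 = 0.0011; Haaland: 1/√f = -1.8 log₁₀[0.000122 + 0.000535] = 5.728, so f = 0.03048.

f ≈ 0.03048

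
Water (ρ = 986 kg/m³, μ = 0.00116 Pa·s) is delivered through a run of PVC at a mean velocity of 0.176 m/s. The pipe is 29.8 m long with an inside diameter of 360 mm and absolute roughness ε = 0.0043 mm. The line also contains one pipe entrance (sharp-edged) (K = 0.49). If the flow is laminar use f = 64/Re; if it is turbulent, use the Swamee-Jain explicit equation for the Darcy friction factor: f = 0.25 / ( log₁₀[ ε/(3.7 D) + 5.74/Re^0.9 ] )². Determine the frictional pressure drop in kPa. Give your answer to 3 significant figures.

Reynolds number Re = ρVD/μ = 986 · 0.176 · 0.36 / 0.00116 = 5.386e+04.
Re > 4000 → turbulent. Relative roughness ε/D = 4.3e-06/0.36 = 1.19e-05. Swamee-Jain: f = 0.25/(log₁₀[1.19e-05/3.7 + 5.74/5.386e+04^0.9])² = 0.25/(log₁₀[3.23e-06 + 0.000317])² = 0.25/(-3.495)² = 0.02047.
Total minor-loss coefficient ΣK = 1·0.49 = 0.49.
ΔP = [f·L/D + ΣK]·(ρV²/2) = [0.02047·29.8/0.36 + 0.49]·(986·0.176²/2) = [1.694 + 0.49]·15.27 = 33.36 Pa.
ΔP = 33.36 Pa = 0.0334 kPa.

ΔP ≈ 0.0334 kPa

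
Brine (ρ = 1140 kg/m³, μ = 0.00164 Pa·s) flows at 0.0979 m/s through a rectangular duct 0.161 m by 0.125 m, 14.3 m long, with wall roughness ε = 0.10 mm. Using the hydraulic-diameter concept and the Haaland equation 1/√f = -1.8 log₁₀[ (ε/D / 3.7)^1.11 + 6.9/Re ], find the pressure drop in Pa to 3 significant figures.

ΔP ≈ 17.8 Pa

Hydraulic diameter D_h = 4A/P = 4·(0.161·0.125)/(2·(0.161+0.125)) = 0.0805/0.572 = 0.1407 m.
Re = ρVD_h/μ = 1140·0.0979·0.1407/0.00164 = 9577.
ε/D_h = 0.0001/0.1407 = 0.000711; Haaland gives 1/√f = -1.8 log₁₀[7.49e-05+0.00072] = 5.579, so f = 0.03213.
ΔP = f(L/D_h)(ρV²/2) = 0.03213·14.3/0.1407·5.463 = 17.83 Pa.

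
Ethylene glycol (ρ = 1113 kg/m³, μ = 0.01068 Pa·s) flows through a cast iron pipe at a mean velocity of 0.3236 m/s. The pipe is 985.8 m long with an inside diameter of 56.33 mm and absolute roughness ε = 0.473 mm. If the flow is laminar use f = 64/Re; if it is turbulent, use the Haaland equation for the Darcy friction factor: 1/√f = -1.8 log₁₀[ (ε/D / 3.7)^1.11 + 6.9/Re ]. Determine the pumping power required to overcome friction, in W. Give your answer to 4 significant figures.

P ≈ 27.71 W

Reynolds number Re = ρVD/μ = 1113 · 0.3236 · 0.05633 / 0.0107 = 1900.
Re < 2300 → laminar flow, so f = 64/Re = 64/1900 = 0.03369 (the turbulent correlation is not needed).
Darcy-Weisbach: ΔP = f(L/D)(ρV²/2) = 0.03369·(985.8/0.05633)·(1113·0.3236²/2) = 0.03369·1.75e+04·58.27 = 3.436e+04 Pa.
Q = V·A = 0.3236·0.002492 = 0.0008065 m³/s.
Pumping power P = QΔP = 0.0008065·3.436e+04 = 27.709 W = 27.71 W.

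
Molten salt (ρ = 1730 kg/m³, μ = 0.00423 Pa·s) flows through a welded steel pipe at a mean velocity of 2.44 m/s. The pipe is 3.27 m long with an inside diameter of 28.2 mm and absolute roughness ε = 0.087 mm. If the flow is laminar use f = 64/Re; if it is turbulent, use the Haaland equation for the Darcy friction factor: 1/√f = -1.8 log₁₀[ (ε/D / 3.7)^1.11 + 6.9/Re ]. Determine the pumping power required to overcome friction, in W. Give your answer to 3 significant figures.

P ≈ 27.4 W

Reynolds number Re = ρVD/μ = 1730 · 2.44 · 0.0282 / 0.00423 = 2.814e+04.
Re > 4000 → turbulent. Relative roughness ε/D = 8.7e-05/0.0282 = 0.00309. Haaland: 1/√f = -1.8 log₁₀[(0.00309/3.7)^1.11 + 6.9/2.814e+04] = -1.8 log₁₀[0.000382 + 0.000245] = 5.764, so f = 0.0301.
Darcy-Weisbach: ΔP = f(L/D)(ρV²/2) = 0.0301·(3.27/0.0282)·(1730·2.44²/2) = 0.0301·116·5150 = 1.797e+04 Pa.
Q = V·A = 2.44·0.0006246 = 0.001524 m³/s.
Pumping power P = QΔP = 0.001524·1.797e+04 = 27.39 W = 27.4 W.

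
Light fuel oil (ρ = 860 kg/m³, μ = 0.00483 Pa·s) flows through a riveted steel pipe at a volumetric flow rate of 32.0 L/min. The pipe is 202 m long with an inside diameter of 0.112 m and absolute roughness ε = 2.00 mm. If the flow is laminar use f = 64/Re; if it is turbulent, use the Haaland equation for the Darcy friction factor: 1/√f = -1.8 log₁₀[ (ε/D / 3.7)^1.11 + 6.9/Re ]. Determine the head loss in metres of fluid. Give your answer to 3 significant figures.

h_f ≈ 0.0160 m

Q = 32.0 L/min = 32.0/60000 = 0.0005333 m³/s.
Cross-sectional area A = πD²/4 = π(0.112)²/4 = 0.009852 m²; mean velocity V = Q/A = 0.0005333/0.009852 = 0.05413 m/s.
Reynolds number Re = ρVD/μ = 860 · 0.05413 · 0.112 / 0.00483 = 1080.
Re < 2300 → laminar flow, so f = 64/Re = 64/1080 = 0.05928 (the turbulent correlation is not needed).
Darcy-Weisbach: ΔP = f(L/D)(ρV²/2) = 0.05928·(202/0.112)·(860·0.05413²/2) = 0.05928·1804·1.26 = 134.7 Pa.
Head loss h_f = ΔP/(ρg) = 134.7/(860·9.81) = 0.0160 m.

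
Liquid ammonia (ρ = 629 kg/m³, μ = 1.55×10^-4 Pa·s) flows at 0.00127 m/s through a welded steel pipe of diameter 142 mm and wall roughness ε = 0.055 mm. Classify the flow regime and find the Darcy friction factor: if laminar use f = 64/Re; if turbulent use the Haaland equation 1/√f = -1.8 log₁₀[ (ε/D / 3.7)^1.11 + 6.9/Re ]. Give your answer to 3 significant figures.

f ≈ 0.0875

Re = ρVD/μ = 629·0.00127·0.142/0.000155 = 731.8.
Re < 2300 → laminar, so f = 64/Re = 0.08745 (roughness is irrelevant in laminar flow).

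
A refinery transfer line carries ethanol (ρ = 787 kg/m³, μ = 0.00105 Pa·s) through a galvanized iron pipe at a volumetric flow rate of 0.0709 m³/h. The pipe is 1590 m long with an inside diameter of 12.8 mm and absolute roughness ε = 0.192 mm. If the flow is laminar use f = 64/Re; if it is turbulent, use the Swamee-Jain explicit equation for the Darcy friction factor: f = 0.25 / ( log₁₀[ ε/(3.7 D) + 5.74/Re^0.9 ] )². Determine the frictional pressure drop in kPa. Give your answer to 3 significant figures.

ΔP ≈ 49.9 kPa

Q = 0.0709 m³/h = 0.0709/3600 = 1.969e-05 m³/s.
Cross-sectional area A = πD²/4 = π(0.0128)²/4 = 0.0001287 m²; mean velocity V = Q/A = 1.969e-05/0.0001287 = 0.1531 m/s.
Reynolds number Re = ρVD/μ = 787 · 0.1531 · 0.0128 / 0.00105 = 1468.
Re < 2300 → laminar flow, so f = 64/Re = 64/1468 = 0.04359 (the turbulent correlation is not needed).
Darcy-Weisbach: ΔP = f(L/D)(ρV²/2) = 0.04359·(1590/0.0128)·(787·0.1531²/2) = 0.04359·1.242e+05·9.217 = 4.991e+04 Pa.
ΔP = 4.991e+04 Pa = 49.9 kPa.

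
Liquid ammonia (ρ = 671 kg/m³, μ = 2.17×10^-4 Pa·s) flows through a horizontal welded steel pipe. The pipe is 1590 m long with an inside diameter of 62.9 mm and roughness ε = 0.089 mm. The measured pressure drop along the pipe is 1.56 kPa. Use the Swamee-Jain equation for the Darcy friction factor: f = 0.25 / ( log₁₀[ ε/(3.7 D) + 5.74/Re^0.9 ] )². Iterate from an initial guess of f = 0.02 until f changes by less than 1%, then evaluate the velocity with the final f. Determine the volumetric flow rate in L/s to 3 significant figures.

Q ≈ 0.241 L/s

Rearranging Darcy-Weisbach: V = √(2·ΔP·D/(f·L·ρ)). With ε/D = 8.9e-05/0.0629 = 0.00141, iterate starting from f = 0.02:
  f = 0.02 → V = √(2·1560·0.0629/(0.02·1590·671)) = 0.0959 m/s; Re = ρVD/μ = 1.865e+04; f → 0.02934
  f = 0.02934 → V = 0.07918 m/s; Re = 1.54e+04; f → 0.03043
  f = 0.03043 → V = 0.07775 m/s; Re = 1.512e+04; f → 0.03053
Converged (Δf/f < 1%). With the final f = 0.03053: V = √(2·1560·0.0629/(0.03053·1590·671)) = 0.07761 m/s.
Q = V·A = 0.07761·(π/4·0.0629²) = 0.0002412 m³/s = 0.241 L/s.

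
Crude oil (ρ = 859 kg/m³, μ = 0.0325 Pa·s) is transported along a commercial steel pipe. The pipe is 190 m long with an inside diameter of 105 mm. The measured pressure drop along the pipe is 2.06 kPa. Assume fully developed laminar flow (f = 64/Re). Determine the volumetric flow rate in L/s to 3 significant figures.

Q ≈ 0.995 L/s

For laminar flow, f = 64/Re with Re = ρVD/μ, so Darcy-Weisbach reduces to ΔP = 32μLV/D². Solving for V: V = ΔP·D²/(32μL) = 2060·(0.105)²/(32·0.0325·190) = 0.1149 m/s.
Check: Re = ρVD/μ = 859·0.1149·0.105/0.0325 = 319 < 2300, so the laminar assumption holds.
Q = V·A = 0.1149·(π/4·0.105²) = 0.0009952 m³/s = 0.995 L/s.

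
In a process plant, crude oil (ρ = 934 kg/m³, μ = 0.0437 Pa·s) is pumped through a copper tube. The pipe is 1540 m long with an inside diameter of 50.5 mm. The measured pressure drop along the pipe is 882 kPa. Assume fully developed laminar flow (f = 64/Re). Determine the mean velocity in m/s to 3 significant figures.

For laminar flow, f = 64/Re with Re = ρVD/μ, so Darcy-Weisbach reduces to ΔP = 32μLV/D². Solving for V: V = ΔP·D²/(32μL) = 8.82e+05·(0.0505)²/(32·0.0437·1540) = 1.044 m/s.
Check: Re = ρVD/μ = 934·1.044·0.0505/0.0437 = 1127 < 2300, so the laminar assumption holds.

V ≈ 1.04 m/s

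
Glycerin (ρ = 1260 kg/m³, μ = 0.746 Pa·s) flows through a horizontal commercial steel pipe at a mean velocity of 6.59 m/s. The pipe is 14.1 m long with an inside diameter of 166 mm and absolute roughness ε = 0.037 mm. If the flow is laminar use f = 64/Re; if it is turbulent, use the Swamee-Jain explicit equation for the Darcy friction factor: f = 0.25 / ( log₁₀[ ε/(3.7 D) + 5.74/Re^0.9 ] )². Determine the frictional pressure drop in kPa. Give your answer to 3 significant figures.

ΔP ≈ 80.5 kPa

Reynolds number Re = ρVD/μ = 1260 · 6.59 · 0.166 / 0.746 = 1848.
Re < 2300 → laminar flow, so f = 64/Re = 64/1848 = 0.03464 (the turbulent correlation is not needed).
Darcy-Weisbach: ΔP = f(L/D)(ρV²/2) = 0.03464·(14.1/0.166)·(1260·6.59²/2) = 0.03464·84.94·2.736e+04 = 8.05e+04 Pa.
ΔP = 8.05e+04 Pa = 80.5 kPa.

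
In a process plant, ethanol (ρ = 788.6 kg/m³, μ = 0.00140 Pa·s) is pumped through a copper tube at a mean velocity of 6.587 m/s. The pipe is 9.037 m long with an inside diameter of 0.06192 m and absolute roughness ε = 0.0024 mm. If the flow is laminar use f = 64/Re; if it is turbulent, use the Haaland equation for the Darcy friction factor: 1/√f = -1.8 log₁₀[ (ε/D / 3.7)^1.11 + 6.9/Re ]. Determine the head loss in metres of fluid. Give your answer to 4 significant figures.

h_f ≈ 4.960 m

Reynolds number Re = ρVD/μ = 788.6 · 6.587 · 0.06192 / 0.0014 = 2.297e+05.
Re > 4000 → turbulent. Relative roughness ε/D = 2.4e-06/0.06192 = 3.88e-05. Haaland: 1/√f = -1.8 log₁₀[(3.88e-05/3.7)^1.11 + 6.9/2.297e+05] = -1.8 log₁₀[2.97e-06 + 3e-05] = 8.067, so f = 0.01537.
Darcy-Weisbach: ΔP = f(L/D)(ρV²/2) = 0.01537·(9.037/0.06192)·(788.6·6.587²/2) = 0.01537·145.9·1.711e+04 = 3.837e+04 Pa.
Head loss h_f = ΔP/(ρg) = 3.837e+04/(788.6·9.81) = 4.960 m.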